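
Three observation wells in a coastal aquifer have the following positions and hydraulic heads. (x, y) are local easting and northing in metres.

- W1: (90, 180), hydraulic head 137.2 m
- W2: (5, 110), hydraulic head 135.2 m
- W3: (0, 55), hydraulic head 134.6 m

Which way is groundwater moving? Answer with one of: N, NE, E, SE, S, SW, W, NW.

SW

Differences from W1: to W2 (Δx, Δy, Δh) = (-85, -70, -2.0); to W3 = (-90, -125, -2.6).
Solve a·Δx + b·Δy = Δh: det = (-85)·(-125) − (-90)·(-70) = 4325.
∂h/∂x = [(-2.0)·(-125) − (-2.6)·(-70)] / 4325 = +0.01572
∂h/∂y = [(-85)·(-2.6) − (-90)·(-2.0)] / 4325 = +0.009480
Flow = −∇h = (-0.01572 east, -0.009480 north), which points southwest.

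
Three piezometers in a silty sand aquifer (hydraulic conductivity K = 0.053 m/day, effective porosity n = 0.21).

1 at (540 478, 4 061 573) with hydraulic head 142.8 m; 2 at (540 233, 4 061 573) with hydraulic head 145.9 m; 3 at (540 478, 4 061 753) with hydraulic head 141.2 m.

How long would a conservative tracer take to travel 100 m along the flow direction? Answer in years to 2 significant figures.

70 years

∂h/∂x = (145.9 − 142.8) / (540233 − 540478) = -0.01265
∂h/∂y = (141.2 − 142.8) / (4061753 − 4061573) = -0.008889
|∇h| = √(-0.01265² + -0.008889²) = 0.01546
Seepage velocity v = K·i/n = 0.053 × 0.01546 / 0.21 = 0.003902 m/day.
t = 100 / 0.003902 = 2.563e+04 days = 70.2 years.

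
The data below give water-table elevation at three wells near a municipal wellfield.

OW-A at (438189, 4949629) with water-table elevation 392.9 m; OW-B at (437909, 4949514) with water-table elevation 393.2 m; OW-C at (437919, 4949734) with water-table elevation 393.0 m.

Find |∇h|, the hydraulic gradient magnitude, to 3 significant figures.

With h = a·x + b·y + c and OW-A as origin, the differences give:
  (-280)·a + (-115)·b = +0.3
  (-270)·a + 105·b = +0.1
Eliminate b (×105 and ×(-115), subtract): -60450·a = 43.00 → a = ∂h/∂x = -0.0007113
Back-substitute: b = ∂h/∂y = -0.0008768.
|∇h| = √(-0.0007113² + -0.0008768²) = 0.001129

0.00113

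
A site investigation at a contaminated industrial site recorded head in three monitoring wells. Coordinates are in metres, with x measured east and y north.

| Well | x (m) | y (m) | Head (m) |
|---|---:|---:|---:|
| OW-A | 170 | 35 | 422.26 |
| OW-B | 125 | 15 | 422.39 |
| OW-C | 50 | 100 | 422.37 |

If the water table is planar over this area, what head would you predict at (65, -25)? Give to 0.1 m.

422.6 m

With h = a·x + b·y + c and OW-A as origin, the differences give:
  (-45)·a + (-20)·b = +0.13
  (-120)·a + 65·b = +0.11
Eliminate b (×65 and ×(-20), subtract): -5325·a = 10.650 → a = ∂h/∂x = -0.002000
Back-substitute: b = ∂h/∂y = -0.002000.
h(65, -25) = 422.26 + (-0.002000)·(-105) + (-0.002000)·(-60) = 422.26 +0.210 +0.120 = 422.590 m.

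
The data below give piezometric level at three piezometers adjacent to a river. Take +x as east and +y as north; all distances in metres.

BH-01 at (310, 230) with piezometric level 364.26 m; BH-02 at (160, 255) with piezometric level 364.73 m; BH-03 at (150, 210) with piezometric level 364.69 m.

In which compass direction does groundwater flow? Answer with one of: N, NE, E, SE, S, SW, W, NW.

Taking BH-01 as reference: BH-02−BH-01 = (-150, 25, +0.47); BH-03−BH-01 = (-160, -20, +0.43).
Determinant of the coordinate differences = (-150)·(-20) − (-160)·25 = 7000.
∂h/∂x = [(+0.47)·(-20) − (+0.43)·25] / 7000 = -0.002879
∂h/∂y = [(-150)·(+0.43) − (-160)·(+0.47)] / 7000 = +0.001529
Flow = −∇h = (+0.002879 east, -0.001529 north), which points southeast.

SE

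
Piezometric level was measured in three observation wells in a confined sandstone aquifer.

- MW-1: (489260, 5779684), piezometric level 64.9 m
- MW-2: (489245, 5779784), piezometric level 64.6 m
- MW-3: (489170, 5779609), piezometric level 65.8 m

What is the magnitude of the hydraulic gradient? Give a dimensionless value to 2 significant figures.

Taking MW-1 as reference: MW-2−MW-1 = (-15, 100, -0.3); MW-3−MW-1 = (-90, -75, +0.9).
Solve a·Δx + b·Δy = Δh: det = (-15)·(-75) − (-90)·100 = 10125.
∂h/∂x = [(-0.3)·(-75) − (+0.9)·100] / 10125 = -0.006667
∂h/∂y = [(-15)·(+0.9) − (-90)·(-0.3)] / 10125 = -0.004000
|∇h| = √(-0.006667² + -0.004000²) = 0.007775

0.0078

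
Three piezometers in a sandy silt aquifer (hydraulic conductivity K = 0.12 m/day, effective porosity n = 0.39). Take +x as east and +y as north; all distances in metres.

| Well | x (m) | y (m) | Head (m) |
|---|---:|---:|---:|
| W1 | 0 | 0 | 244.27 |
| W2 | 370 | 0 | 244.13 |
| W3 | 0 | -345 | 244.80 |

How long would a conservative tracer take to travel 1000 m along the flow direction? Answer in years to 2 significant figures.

5600 years

∂h/∂x = (244.13 − 244.27) / (370 − 0) = -0.0003784
∂h/∂y = (244.80 − 244.27) / (-345 − 0) = -0.001536
|∇h| = √(-0.0003784² + -0.001536²) = 0.001582
Seepage velocity v = K·i/n = 0.12 × 0.001582 / 0.39 = 0.0004868 m/day.
t = 1000 / 0.0004868 = 2.054e+06 days = 5.62e+03 years.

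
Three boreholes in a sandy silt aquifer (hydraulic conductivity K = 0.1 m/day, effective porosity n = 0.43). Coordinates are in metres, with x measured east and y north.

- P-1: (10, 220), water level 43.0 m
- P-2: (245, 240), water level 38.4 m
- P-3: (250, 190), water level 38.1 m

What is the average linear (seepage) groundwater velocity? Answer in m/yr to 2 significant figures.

Differences from P-1: to P-2 (Δx, Δy, Δh) = (235, 20, -4.6); to P-3 = (240, -30, -4.9).
Determinant of the coordinate differences = 235·(-30) − 240·20 = -11850.
∂h/∂x = [(-4.6)·(-30) − (-4.9)·20] / -11850 = -0.01992
∂h/∂y = [235·(-4.9) − 240·(-4.6)] / -11850 = +0.004008
|∇h| = √(-0.01992² + 0.004008²) = 0.02032
Seepage velocity v = K·i/n = 0.1 × 0.02032 / 0.43 = 0.004726 m/day = 1.726 m/yr.

1.7 m/yr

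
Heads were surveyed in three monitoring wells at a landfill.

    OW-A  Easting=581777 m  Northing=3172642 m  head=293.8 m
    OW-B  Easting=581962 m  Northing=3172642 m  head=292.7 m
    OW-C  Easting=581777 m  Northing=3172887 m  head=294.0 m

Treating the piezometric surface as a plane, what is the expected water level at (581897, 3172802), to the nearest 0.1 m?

∂h/∂x = (292.7 − 293.8) / (581962 − 581777) = -0.005946
∂h/∂y = (294.0 − 293.8) / (3172887 − 3172642) = +0.0008163
h(581897, 3172802) = 293.8 + (-0.005946)·(120) + (+0.0008163)·(160) = 293.8 -0.714 +0.131 = 293.217 m.

293.2 m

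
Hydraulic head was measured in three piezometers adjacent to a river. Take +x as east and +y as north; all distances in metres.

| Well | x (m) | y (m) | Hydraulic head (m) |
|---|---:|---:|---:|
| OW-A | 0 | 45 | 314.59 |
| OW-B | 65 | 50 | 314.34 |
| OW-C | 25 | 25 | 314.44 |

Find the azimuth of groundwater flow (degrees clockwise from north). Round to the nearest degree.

121°

With h = a·x + b·y + c and OW-A as origin, the differences give:
  65·a + 5·b = -0.25
  25·a + (-20)·b = -0.15
Eliminate b (×(-20) and ×5, subtract): -1425·a = 5.750 → a = ∂h/∂x = -0.004035
Back-substitute: b = ∂h/∂y = +0.002456.
Flow direction (−∇h) has components (+0.004035 E, -0.002456 N).
Azimuth = atan2(E, N) = atan2(+0.004035, -0.002456) = 121.3° ≈ 121°.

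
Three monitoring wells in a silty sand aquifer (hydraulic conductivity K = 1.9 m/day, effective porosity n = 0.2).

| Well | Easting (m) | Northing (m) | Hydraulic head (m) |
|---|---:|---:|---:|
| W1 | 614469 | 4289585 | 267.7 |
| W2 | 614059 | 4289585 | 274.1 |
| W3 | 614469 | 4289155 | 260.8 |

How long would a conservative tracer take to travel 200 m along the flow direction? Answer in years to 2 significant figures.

∂h/∂x = (274.1 − 267.7) / (614059 − 614469) = -0.01561
∂h/∂y = (260.8 − 267.7) / (4289155 − 4289585) = +0.01605
|∇h| = √(-0.01561² + 0.01605²) = 0.02239
Seepage velocity v = K·i/n = 1.9 × 0.02239 / 0.2 = 0.2127 m/day.
t = 200 / 0.2127 = 940.3 days = 2.57 years.

2.6 years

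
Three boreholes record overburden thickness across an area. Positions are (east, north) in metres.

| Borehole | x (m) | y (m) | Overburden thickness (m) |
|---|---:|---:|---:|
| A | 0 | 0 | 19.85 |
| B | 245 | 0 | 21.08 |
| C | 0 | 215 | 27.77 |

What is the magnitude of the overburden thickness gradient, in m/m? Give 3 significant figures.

∂d/∂x = (21.08 − 19.85) / (245 − 0) = +0.005020
∂d/∂y = (27.77 − 19.85) / (215 − 0) = +0.03684
|∇f| = √(0.005020² + 0.03684²) = 0.03718 m/m

0.0372 m/m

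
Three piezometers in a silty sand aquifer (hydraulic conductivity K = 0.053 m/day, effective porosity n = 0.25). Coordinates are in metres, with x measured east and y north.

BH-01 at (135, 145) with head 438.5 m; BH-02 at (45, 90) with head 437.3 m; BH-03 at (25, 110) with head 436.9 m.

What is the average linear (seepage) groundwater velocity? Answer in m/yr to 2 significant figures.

Differences from BH-01: to BH-02 (Δx, Δy, Δh) = (-90, -55, -1.2); to BH-03 = (-110, -35, -1.6).
Determinant of the coordinate differences = (-90)·(-35) − (-110)·(-55) = -2900.
∂h/∂x = [(-1.2)·(-35) − (-1.6)·(-55)] / -2900 = +0.01586
∂h/∂y = [(-90)·(-1.6) − (-110)·(-1.2)] / -2900 = -0.004138
|∇h| = √(0.01586² + -0.004138²) = 0.01639
Seepage velocity v = K·i/n = 0.053 × 0.01639 / 0.25 = 0.003475 m/day = 1.269 m/yr.

1.3 m/yr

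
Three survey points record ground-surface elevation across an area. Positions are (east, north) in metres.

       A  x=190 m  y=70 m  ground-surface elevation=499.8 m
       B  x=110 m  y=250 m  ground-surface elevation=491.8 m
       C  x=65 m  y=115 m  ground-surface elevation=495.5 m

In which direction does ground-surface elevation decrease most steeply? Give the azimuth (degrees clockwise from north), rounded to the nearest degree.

Taking A as reference: B−A = (-80, 180, -8.0); C−A = (-125, 45, -4.3).
Determinant of the coordinate differences = (-80)·45 − (-125)·180 = 18900.
∂z/∂x = [(-8.0)·45 − (-4.3)·180] / 18900 = +0.02190
∂z/∂y = [(-80)·(-4.3) − (-125)·(-8.0)] / 18900 = -0.03471
Steepest decrease is along −∇f: components (-0.02190 E, +0.03471 N).
Azimuth = atan2(-0.02190, +0.03471) = 327.7° ≈ 328°.

328°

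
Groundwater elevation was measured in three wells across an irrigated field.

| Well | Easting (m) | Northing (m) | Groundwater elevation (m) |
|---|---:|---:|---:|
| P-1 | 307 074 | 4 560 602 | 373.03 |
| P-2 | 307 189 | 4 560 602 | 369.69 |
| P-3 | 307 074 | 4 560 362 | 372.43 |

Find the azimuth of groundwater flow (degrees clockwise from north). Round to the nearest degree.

∂h/∂x = (369.69 − 373.03) / (307189 − 307074) = -0.02904
∂h/∂y = (372.43 − 373.03) / (4560362 − 4560602) = +0.002500
Flow direction (−∇h) has components (+0.02904 E, -0.002500 N).
Azimuth = atan2(E, N) = atan2(+0.02904, -0.002500) = 94.9° ≈ 095°.

095°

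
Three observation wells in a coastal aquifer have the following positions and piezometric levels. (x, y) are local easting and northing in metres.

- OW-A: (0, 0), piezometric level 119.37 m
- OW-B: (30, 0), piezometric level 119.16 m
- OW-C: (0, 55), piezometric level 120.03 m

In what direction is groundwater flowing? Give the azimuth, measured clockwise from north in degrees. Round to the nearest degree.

150°

∂h/∂x = (119.16 − 119.37) / (30 − 0) = -0.007000
∂h/∂y = (120.03 − 119.37) / (55 − 0) = +0.01200
Flow direction (−∇h) has components (+0.007000 E, -0.01200 N).
Azimuth = atan2(E, N) = atan2(+0.007000, -0.01200) = 149.7° ≈ 150°.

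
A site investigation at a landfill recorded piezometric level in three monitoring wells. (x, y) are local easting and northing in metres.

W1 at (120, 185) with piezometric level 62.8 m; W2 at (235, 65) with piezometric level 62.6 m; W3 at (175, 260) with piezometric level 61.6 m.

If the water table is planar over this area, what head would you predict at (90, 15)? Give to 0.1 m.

64.5 m

With h = a·x + b·y + c and W1 as origin, the differences give:
  115·a + (-120)·b = -0.2
  55·a + 75·b = -1.2
Eliminate b (×75 and ×(-120), subtract): 15225·a = -159.00 → a = ∂h/∂x = -0.01044
Back-substitute: b = ∂h/∂y = -0.008342.
h(90, 15) = 62.8 + (-0.01044)·(-30) + (-0.008342)·(-170) = 62.8 +0.313 +1.418 = 64.531 m.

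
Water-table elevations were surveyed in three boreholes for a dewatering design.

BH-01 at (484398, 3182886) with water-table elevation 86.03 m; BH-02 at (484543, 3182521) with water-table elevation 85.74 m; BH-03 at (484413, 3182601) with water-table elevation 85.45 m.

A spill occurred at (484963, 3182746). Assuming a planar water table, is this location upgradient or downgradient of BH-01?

upgradient

With h = a·x + b·y + c and BH-01 as origin, the differences give:
  145·a + (-365)·b = -0.29
  15·a + (-285)·b = -0.58
Eliminate b (×(-285) and ×(-365), subtract): -35850·a = -129.050 → a = ∂h/∂x = +0.003600
Back-substitute: b = ∂h/∂y = +0.002225.
Head at (484963, 3182746) = 86.03 + (+0.003600)·(565) + (+0.002225)·(-140) = 87.75 m.
That is higher than the 86.03 m at BH-01, so the point is upgradient.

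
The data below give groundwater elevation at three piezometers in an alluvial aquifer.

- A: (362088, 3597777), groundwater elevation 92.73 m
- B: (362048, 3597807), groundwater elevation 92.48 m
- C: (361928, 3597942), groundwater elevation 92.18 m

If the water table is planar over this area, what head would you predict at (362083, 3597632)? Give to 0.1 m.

91.2 m

Taking A as reference: B−A = (-40, 30, -0.25); C−A = (-160, 165, -0.55).
Solve a·Δx + b·Δy = Δh: det = (-40)·165 − (-160)·30 = -1800.
∂h/∂x = [(-0.25)·165 − (-0.55)·30] / -1800 = +0.01375
∂h/∂y = [(-40)·(-0.55) − (-160)·(-0.25)] / -1800 = +0.01000
h(362083, 3597632) = 92.73 + (+0.01375)·(-5) + (+0.01000)·(-145) = 92.73 -0.069 -1.450 = 91.211 m.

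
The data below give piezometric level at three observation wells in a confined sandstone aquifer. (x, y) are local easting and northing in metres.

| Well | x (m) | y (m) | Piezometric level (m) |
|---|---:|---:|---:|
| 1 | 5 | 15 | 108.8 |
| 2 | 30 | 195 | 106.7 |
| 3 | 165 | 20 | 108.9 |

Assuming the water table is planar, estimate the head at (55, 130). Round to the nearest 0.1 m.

107.5 m

With h = a·x + b·y + c and 1 as origin, the differences give:
  25·a + 180·b = -2.1
  160·a + 5·b = +0.1
Eliminate b (×5 and ×180, subtract): -28675·a = -28.50 → a = ∂h/∂x = +0.0009939
Back-substitute: b = ∂h/∂y = -0.01180.
h(55, 130) = 108.8 + (+0.0009939)·(50) + (-0.01180)·(115) = 108.8 +0.050 -1.358 = 107.492 m.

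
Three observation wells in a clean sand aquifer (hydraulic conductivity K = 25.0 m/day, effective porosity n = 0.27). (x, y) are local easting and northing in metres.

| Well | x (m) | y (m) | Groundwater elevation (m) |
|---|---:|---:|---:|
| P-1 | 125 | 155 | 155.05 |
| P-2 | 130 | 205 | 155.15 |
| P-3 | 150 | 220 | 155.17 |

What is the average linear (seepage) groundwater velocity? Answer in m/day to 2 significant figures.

Differences from P-1: to P-2 (Δx, Δy, Δh) = (5, 50, +0.10); to P-3 = (25, 65, +0.12).
Solve a·Δx + b·Δy = Δh: det = 5·65 − 25·50 = -925.
∂h/∂x = [(+0.10)·65 − (+0.12)·50] / -925 = -0.0005405
∂h/∂y = [5·(+0.12) − 25·(+0.10)] / -925 = +0.002054
|∇h| = √(-0.0005405² + 0.002054²) = 0.002124
Seepage velocity v = K·i/n = 25.0 × 0.002124 / 0.27 = 0.1967 m/day.

0.20 m/day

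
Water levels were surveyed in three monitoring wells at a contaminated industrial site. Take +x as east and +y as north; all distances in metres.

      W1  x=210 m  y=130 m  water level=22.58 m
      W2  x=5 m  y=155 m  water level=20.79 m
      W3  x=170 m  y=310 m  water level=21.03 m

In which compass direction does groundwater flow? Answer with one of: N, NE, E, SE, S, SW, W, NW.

NW

Taking W1 as reference: W2−W1 = (-205, 25, -1.79); W3−W1 = (-40, 180, -1.55).
Solve a·Δx + b·Δy = Δh: det = (-205)·180 − (-40)·25 = -35900.
∂h/∂x = [(-1.79)·180 − (-1.55)·25] / -35900 = +0.007896
∂h/∂y = [(-205)·(-1.55) − (-40)·(-1.79)] / -35900 = -0.006857
Flow = −∇h = (-0.007896 east, +0.006857 north), which points northwest.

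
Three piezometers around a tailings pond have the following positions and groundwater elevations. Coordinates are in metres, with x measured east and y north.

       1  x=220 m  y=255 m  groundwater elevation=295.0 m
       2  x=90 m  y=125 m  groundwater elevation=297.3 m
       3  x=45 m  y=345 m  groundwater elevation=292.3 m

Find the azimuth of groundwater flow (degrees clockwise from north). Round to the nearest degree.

With h = a·x + b·y + c and 1 as origin, the differences give:
  (-130)·a + (-130)·b = +2.3
  (-175)·a + 90·b = -2.7
Eliminate b (×90 and ×(-130), subtract): -34450·a = -144.00 → a = ∂h/∂x = +0.004180
Back-substitute: b = ∂h/∂y = -0.02187.
Flow direction (−∇h) has components (-0.004180 E, +0.02187 N).
Azimuth = atan2(E, N) = atan2(-0.004180, +0.02187) = 349.2° ≈ 349°.

349°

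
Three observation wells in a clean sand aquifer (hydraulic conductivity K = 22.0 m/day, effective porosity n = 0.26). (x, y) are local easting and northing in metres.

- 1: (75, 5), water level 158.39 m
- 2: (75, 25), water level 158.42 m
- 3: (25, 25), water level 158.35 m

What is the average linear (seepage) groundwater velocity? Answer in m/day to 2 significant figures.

0.17 m/day

Taking 1 as reference: 2−1 = (0, 20, +0.03); 3−1 = (-50, 20, -0.04).
Determinant of the coordinate differences = 0·20 − (-50)·20 = 1000.
∂h/∂x = [(+0.03)·20 − (-0.04)·20] / 1000 = +0.001400
∂h/∂y = [0·(-0.04) − (-50)·(+0.03)] / 1000 = +0.001500
|∇h| = √(0.001400² + 0.001500²) = 0.002052
Seepage velocity v = K·i/n = 22.0 × 0.002052 / 0.26 = 0.1736 m/day.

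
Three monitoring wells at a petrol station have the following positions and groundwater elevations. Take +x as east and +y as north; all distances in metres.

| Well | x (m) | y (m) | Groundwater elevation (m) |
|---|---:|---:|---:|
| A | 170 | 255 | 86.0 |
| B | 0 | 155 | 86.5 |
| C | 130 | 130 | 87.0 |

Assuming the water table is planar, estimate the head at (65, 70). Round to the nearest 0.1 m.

87.4 m

Differences from A: to B (Δx, Δy, Δh) = (-170, -100, +0.5); to C = (-40, -125, +1.0).
Solve a·Δx + b·Δy = Δh: det = (-170)·(-125) − (-40)·(-100) = 17250.
∂h/∂x = [(+0.5)·(-125) − (+1.0)·(-100)] / 17250 = +0.002174
∂h/∂y = [(-170)·(+1.0) − (-40)·(+0.5)] / 17250 = -0.008696
h(65, 70) = 86.0 + (+0.002174)·(-105) + (-0.008696)·(-185) = 86.0 -0.228 +1.609 = 87.380 m.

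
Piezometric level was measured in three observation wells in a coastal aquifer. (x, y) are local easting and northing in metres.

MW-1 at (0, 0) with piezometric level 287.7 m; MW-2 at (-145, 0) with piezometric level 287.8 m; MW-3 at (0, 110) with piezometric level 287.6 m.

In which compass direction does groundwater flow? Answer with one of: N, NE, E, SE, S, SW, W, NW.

∂h/∂x = (287.8 − 287.7) / (-145 − 0) = -0.0006897
∂h/∂y = (287.6 − 287.7) / (110 − 0) = -0.0009091
Flow = −∇h = (+0.0006897 east, +0.0009091 north), which points northeast.

NE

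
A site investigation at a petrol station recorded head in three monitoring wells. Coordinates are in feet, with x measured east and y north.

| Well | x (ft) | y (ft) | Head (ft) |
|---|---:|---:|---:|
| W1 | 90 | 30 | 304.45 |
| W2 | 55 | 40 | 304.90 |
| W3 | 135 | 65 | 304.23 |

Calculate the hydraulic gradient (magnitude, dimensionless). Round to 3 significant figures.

0.0131

With h = a·x + b·y + c and W1 as origin, the differences give:
  (-35)·a + 10·b = +0.45
  45·a + 35·b = -0.22
Eliminate b (×35 and ×10, subtract): -1675·a = 17.950 → a = ∂h/∂x = -0.01072
Back-substitute: b = ∂h/∂y = +0.007493.
|∇h| = √(-0.01072² + 0.007493²) = 0.01308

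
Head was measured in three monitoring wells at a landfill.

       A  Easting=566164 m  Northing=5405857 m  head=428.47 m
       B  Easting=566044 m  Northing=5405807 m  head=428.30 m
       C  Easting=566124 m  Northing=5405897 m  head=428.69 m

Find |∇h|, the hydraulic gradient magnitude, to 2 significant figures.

Differences from A: to B (Δx, Δy, Δh) = (-120, -50, -0.17); to C = (-40, 40, +0.22).
Solve a·Δx + b·Δy = Δh: det = (-120)·40 − (-40)·(-50) = -6800.
∂h/∂x = [(-0.17)·40 − (+0.22)·(-50)] / -6800 = -0.0006176
∂h/∂y = [(-120)·(+0.22) − (-40)·(-0.17)] / -6800 = +0.004882
|∇h| = √(-0.0006176² + 0.004882²) = 0.004921

0.0049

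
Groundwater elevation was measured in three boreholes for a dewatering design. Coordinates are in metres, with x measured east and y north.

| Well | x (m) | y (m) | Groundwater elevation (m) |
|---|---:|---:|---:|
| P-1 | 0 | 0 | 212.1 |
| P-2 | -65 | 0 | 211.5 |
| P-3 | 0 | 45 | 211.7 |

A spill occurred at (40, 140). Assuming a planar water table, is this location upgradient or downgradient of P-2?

∂h/∂x = (211.5 − 212.1) / (-65 − 0) = +0.009231
∂h/∂y = (211.7 − 212.1) / (45 − 0) = -0.008889
Head at (40, 140) = 212.1 + (+0.009231)·(40) + (-0.008889)·(140) = 211.22 m.
That is lower than the 211.5 m at P-2, so the point is downgradient.

downgradient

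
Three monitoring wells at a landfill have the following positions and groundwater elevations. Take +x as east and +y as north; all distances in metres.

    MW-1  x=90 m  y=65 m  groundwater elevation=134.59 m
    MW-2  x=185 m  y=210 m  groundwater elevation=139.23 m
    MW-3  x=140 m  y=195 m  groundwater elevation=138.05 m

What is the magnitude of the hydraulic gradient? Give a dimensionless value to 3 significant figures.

0.0275

Differences from MW-1: to MW-2 (Δx, Δy, Δh) = (95, 145, +4.64); to MW-3 = (50, 130, +3.46).
Determinant of the coordinate differences = 95·130 − 50·145 = 5100.
∂h/∂x = [(+4.64)·130 − (+3.46)·145] / 5100 = +0.01990
∂h/∂y = [95·(+3.46) − 50·(+4.64)] / 5100 = +0.01896
|∇h| = √(0.01990² + 0.01896²) = 0.02749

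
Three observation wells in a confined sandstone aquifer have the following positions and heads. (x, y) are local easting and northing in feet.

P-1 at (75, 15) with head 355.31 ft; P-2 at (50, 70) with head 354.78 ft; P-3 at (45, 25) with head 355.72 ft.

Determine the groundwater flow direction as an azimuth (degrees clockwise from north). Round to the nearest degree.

Three-point gradient (reference P-1): Δ to P-2 = (-25, 55, -0.53), Δ to P-3 = (-30, 10, +0.41).
∂h/∂x = -0.01989, ∂h/∂y = -0.01868 (det = 1400).
Flow direction (−∇h) has components (+0.01989 E, +0.01868 N).
Azimuth = atan2(E, N) = atan2(+0.01989, +0.01868) = 46.8° ≈ 047°.

047°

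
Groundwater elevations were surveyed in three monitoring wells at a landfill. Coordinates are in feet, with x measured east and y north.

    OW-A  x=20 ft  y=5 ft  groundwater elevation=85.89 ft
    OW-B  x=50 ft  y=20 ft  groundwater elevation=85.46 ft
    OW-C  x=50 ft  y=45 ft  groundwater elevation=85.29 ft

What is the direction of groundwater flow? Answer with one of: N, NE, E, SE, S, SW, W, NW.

Taking OW-A as reference: OW-B−OW-A = (30, 15, -0.43); OW-C−OW-A = (30, 40, -0.60).
Determinant of the coordinate differences = 30·40 − 30·15 = 750.
∂h/∂x = [(-0.43)·40 − (-0.60)·15] / 750 = -0.01093
∂h/∂y = [30·(-0.60) − 30·(-0.43)] / 750 = -0.006800
Flow = −∇h = (+0.01093 east, +0.006800 north), which points northeast.

NE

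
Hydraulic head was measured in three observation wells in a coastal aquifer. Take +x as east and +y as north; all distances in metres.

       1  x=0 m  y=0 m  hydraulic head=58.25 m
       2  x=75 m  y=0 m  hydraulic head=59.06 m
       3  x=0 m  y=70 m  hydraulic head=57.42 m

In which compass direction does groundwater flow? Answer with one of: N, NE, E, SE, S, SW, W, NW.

NW

∂h/∂x = (59.06 − 58.25) / (75 − 0) = +0.01080
∂h/∂y = (57.42 − 58.25) / (70 − 0) = -0.01186
Flow = −∇h = (-0.01080 east, +0.01186 north), which points northwest.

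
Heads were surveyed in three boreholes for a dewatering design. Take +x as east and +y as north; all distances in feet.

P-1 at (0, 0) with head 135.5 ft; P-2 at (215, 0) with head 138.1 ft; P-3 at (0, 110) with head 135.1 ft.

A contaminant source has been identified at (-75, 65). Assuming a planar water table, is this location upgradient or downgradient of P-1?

downgradient

∂h/∂x = (138.1 − 135.5) / (215 − 0) = +0.01209
∂h/∂y = (135.1 − 135.5) / (110 − 0) = -0.003636
Head at (-75, 65) = 135.5 + (+0.01209)·(-75) + (-0.003636)·(65) = 134.36 ft.
That is lower than the 135.5 ft at P-1, so the point is downgradient.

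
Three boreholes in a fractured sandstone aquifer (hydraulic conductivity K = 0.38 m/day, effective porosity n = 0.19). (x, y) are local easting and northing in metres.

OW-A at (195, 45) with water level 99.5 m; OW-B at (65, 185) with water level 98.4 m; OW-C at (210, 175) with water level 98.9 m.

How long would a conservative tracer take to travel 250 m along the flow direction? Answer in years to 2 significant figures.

58 years

Taking OW-A as reference: OW-B−OW-A = (-130, 140, -1.1); OW-C−OW-A = (15, 130, -0.6).
Solve a·Δx + b·Δy = Δh: det = (-130)·130 − 15·140 = -19000.
∂h/∂x = [(-1.1)·130 − (-0.6)·140] / -19000 = +0.003105
∂h/∂y = [(-130)·(-0.6) − 15·(-1.1)] / -19000 = -0.004974
|∇h| = √(0.003105² + -0.004974²) = 0.005864
Seepage velocity v = K·i/n = 0.38 × 0.005864 / 0.19 = 0.01173 m/day.
t = 250 / 0.01173 = 2.131e+04 days = 58.3 years.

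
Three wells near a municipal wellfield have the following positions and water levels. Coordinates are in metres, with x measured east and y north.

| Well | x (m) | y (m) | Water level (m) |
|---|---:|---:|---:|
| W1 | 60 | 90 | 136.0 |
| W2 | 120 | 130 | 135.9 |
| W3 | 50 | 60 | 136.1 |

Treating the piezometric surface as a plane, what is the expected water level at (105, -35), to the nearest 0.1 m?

136.5 m

Three-point gradient (reference W1): Δ to W2 = (60, 40, -0.1), Δ to W3 = (-10, -30, +0.1).
∂h/∂x = +0.0007143, ∂h/∂y = -0.003571 (det = -1400).
h(105, -35) = 136.0 + (+0.0007143)·(45) + (-0.003571)·(-125) = 136.0 +0.032 +0.446 = 136.479 m.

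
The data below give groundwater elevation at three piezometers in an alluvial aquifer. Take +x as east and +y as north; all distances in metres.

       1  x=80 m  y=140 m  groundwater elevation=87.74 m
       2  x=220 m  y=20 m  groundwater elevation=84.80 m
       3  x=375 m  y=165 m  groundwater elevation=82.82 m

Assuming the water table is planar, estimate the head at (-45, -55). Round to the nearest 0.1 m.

With h = a·x + b·y + c and 1 as origin, the differences give:
  140·a + (-120)·b = -2.94
  295·a + 25·b = -4.92
Eliminate b (×25 and ×(-120), subtract): 38900·a = -663.900 → a = ∂h/∂x = -0.01707
Back-substitute: b = ∂h/∂y = +0.004589.
h(-45, -55) = 87.74 + (-0.01707)·(-125) + (+0.004589)·(-195) = 87.74 +2.133 -0.895 = 88.979 m.

89.0 m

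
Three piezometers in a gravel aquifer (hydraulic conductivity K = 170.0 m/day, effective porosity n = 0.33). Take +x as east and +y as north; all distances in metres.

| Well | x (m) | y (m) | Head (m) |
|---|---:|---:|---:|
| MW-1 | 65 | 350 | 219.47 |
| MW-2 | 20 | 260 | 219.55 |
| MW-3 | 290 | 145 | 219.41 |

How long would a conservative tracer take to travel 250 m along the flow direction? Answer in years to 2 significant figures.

Taking MW-1 as reference: MW-2−MW-1 = (-45, -90, +0.08); MW-3−MW-1 = (225, -205, -0.06).
Determinant of the coordinate differences = (-45)·(-205) − 225·(-90) = 29475.
∂h/∂x = [(+0.08)·(-205) − (-0.06)·(-90)] / 29475 = -0.0007396
∂h/∂y = [(-45)·(-0.06) − 225·(+0.08)] / 29475 = -0.0005191
|∇h| = √(-0.0007396² + -0.0005191²) = 0.0009036
Seepage velocity v = K·i/n = 170.0 × 0.0009036 / 0.33 = 0.4655 m/day.
t = 250 / 0.4655 = 537.1 days = 1.47 years.

1.5 years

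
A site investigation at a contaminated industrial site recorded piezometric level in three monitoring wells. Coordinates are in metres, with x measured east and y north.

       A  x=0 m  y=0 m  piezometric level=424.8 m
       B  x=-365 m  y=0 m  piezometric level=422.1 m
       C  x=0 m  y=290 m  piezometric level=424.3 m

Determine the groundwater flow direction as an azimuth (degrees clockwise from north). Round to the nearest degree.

∂h/∂x = (422.1 − 424.8) / (-365 − 0) = +0.007397
∂h/∂y = (424.3 − 424.8) / (290 − 0) = -0.001724
Flow direction (−∇h) has components (-0.007397 E, +0.001724 N).
Azimuth = atan2(E, N) = atan2(-0.007397, +0.001724) = 283.1° ≈ 283°.

283°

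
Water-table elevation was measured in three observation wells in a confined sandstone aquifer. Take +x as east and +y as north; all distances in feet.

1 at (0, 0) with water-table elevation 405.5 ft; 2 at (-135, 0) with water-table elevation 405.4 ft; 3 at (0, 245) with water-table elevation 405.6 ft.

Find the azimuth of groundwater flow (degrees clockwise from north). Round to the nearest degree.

∂h/∂x = (405.4 − 405.5) / (-135 − 0) = +0.0007407
∂h/∂y = (405.6 − 405.5) / (245 − 0) = +0.0004082
Flow direction (−∇h) has components (-0.0007407 E, -0.0004082 N).
Azimuth = atan2(E, N) = atan2(-0.0007407, -0.0004082) = 241.1° ≈ 241°.

241°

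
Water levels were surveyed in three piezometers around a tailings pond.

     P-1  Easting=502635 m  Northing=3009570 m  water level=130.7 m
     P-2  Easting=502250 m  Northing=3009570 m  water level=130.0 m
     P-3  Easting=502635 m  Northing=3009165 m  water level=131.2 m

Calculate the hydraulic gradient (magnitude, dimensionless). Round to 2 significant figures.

∂h/∂x = (130.0 − 130.7) / (502250 − 502635) = +0.001818
∂h/∂y = (131.2 − 130.7) / (3009165 − 3009570) = -0.001235
|∇h| = √(0.001818² + -0.001235²) = 0.002198

0.0022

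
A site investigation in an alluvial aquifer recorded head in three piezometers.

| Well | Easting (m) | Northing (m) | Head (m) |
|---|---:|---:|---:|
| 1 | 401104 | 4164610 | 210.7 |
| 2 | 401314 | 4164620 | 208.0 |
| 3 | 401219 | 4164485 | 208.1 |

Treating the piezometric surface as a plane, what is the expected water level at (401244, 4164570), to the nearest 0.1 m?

208.5 m

Three-point gradient (reference 1): Δ to 2 = (210, 10, -2.7), Δ to 3 = (115, -125, -2.6).
∂h/∂x = -0.01327, ∂h/∂y = +0.008595 (det = -27400).
h(401244, 4164570) = 210.7 + (-0.01327)·(140) + (+0.008595)·(-40) = 210.7 -1.857 -0.344 = 208.499 m.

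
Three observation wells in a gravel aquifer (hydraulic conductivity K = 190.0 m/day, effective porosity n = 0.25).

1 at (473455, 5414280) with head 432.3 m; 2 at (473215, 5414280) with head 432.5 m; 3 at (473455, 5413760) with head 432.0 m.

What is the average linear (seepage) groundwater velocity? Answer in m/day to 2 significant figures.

∂h/∂x = (432.5 − 432.3) / (473215 − 473455) = -0.0008333
∂h/∂y = (432.0 − 432.3) / (5413760 − 5414280) = +0.0005769
|∇h| = √(-0.0008333² + 0.0005769²) = 0.001014
Seepage velocity v = K·i/n = 190.0 × 0.001014 / 0.25 = 0.7706 m/day.

0.77 m/day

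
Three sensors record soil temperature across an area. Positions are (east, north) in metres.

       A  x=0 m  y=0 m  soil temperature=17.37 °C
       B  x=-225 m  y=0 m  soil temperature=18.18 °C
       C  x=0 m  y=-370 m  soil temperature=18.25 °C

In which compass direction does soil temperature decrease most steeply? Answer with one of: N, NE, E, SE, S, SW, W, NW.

NE

∂T/∂x = (18.18 − 17.37) / (-225 − 0) = -0.003600
∂T/∂y = (18.25 − 17.37) / (-370 − 0) = -0.002378
Steepest decrease is along −∇f = (+0.003600 E, +0.002378 N) → northeast.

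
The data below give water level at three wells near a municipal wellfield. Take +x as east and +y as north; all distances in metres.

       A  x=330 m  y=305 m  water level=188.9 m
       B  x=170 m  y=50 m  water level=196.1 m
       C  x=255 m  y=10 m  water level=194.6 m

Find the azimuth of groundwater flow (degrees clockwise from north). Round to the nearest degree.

061°

Taking A as reference: B−A = (-160, -255, +7.2); C−A = (-75, -295, +5.7).
Solve a·Δx + b·Δy = Δh: det = (-160)·(-295) − (-75)·(-255) = 28075.
∂h/∂x = [(+7.2)·(-295) − (+5.7)·(-255)] / 28075 = -0.02388
∂h/∂y = [(-160)·(+5.7) − (-75)·(+7.2)] / 28075 = -0.01325
Flow direction (−∇h) has components (+0.02388 E, +0.01325 N).
Azimuth = atan2(E, N) = atan2(+0.02388, +0.01325) = 61.0° ≈ 061°.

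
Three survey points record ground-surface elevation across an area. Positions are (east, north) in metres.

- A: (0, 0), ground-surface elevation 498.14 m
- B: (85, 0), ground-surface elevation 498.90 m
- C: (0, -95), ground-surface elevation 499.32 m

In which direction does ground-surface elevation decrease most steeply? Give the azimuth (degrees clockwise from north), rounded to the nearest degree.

324°

∂z/∂x = (498.90 − 498.14) / (85 − 0) = +0.008941
∂z/∂y = (499.32 − 498.14) / (-95 − 0) = -0.01242
Steepest decrease is along −∇f: components (-0.008941 E, +0.01242 N).
Azimuth = atan2(-0.008941, +0.01242) = 324.3° ≈ 324°.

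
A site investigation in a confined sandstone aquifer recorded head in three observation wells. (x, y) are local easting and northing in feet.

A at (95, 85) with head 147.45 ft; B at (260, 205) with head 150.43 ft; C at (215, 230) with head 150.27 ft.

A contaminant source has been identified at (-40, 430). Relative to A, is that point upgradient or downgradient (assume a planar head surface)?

Taking A as reference: B−A = (165, 120, +2.98); C−A = (120, 145, +2.82).
Solve a·Δx + b·Δy = Δh: det = 165·145 − 120·120 = 9525.
∂h/∂x = [(+2.98)·145 − (+2.82)·120] / 9525 = +0.009837
∂h/∂y = [165·(+2.82) − 120·(+2.98)] / 9525 = +0.01131
Head at (-40, 430) = 147.45 + (+0.009837)·(-135) + (+0.01131)·(345) = 150.02 ft.
That is higher than the 147.45 ft at A, so the point is upgradient.

upgradient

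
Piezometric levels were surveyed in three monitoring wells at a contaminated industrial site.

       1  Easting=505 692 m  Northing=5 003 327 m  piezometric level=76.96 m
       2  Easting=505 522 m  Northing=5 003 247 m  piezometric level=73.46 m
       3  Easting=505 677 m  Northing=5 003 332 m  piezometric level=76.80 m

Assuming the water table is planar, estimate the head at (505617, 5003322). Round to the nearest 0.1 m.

Differences from 1: to 2 (Δx, Δy, Δh) = (-170, -80, -3.50); to 3 = (-15, 5, -0.16).
Determinant of the coordinate differences = (-170)·5 − (-15)·(-80) = -2050.
∂h/∂x = [(-3.50)·5 − (-0.16)·(-80)] / -2050 = +0.01478
∂h/∂y = [(-170)·(-0.16) − (-15)·(-3.50)] / -2050 = +0.01234
h(505617, 5003322) = 76.96 + (+0.01478)·(-75) + (+0.01234)·(-5) = 76.96 -1.109 -0.062 = 75.790 m.

75.8 m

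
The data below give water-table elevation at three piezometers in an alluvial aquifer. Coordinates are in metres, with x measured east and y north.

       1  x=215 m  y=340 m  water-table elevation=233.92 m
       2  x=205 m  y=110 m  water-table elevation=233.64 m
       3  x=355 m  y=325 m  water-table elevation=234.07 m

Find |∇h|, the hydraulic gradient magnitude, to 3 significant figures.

0.00167

With h = a·x + b·y + c and 1 as origin, the differences give:
  (-10)·a + (-230)·b = -0.28
  140·a + (-15)·b = +0.15
Eliminate b (×(-15) and ×(-230), subtract): 32350·a = 38.700 → a = ∂h/∂x = +0.001196
Back-substitute: b = ∂h/∂y = +0.001165.
|∇h| = √(0.001196² + 0.001165²) = 0.00167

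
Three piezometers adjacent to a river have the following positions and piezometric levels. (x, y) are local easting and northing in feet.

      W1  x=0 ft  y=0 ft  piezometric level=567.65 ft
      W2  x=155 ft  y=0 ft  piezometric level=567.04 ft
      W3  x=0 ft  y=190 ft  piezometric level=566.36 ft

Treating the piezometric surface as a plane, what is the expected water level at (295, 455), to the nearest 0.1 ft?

563.4 ft

∂h/∂x = (567.04 − 567.65) / (155 − 0) = -0.003935
∂h/∂y = (566.36 − 567.65) / (190 − 0) = -0.006789
h(295, 455) = 567.65 + (-0.003935)·(295) + (-0.006789)·(455) = 567.65 -1.161 -3.089 = 563.400 ft.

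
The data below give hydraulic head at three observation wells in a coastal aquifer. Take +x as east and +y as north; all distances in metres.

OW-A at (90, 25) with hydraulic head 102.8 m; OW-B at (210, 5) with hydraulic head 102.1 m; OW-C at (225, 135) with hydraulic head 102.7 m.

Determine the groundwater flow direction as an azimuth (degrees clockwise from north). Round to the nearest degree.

136°

With h = a·x + b·y + c and OW-A as origin, the differences give:
  120·a + (-20)·b = -0.7
  135·a + 110·b = -0.1
Eliminate b (×110 and ×(-20), subtract): 15900·a = -79.00 → a = ∂h/∂x = -0.004969
Back-substitute: b = ∂h/∂y = +0.005189.
Flow direction (−∇h) has components (+0.004969 E, -0.005189 N).
Azimuth = atan2(E, N) = atan2(+0.004969, -0.005189) = 136.2° ≈ 136°.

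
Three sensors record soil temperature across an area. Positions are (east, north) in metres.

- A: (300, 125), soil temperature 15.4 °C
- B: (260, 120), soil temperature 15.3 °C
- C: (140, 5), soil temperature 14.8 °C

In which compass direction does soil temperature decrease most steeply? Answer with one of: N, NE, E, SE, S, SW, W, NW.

With T = a·x + b·y + c and A as origin, the differences give:
  (-40)·a + (-5)·b = -0.1
  (-160)·a + (-120)·b = -0.6
Eliminate b (×(-120) and ×(-5), subtract): 4000·a = 9.00 → a = ∂T/∂x = +0.002250
Back-substitute: b = ∂T/∂y = +0.002000.
Steepest decrease is along −∇f = (-0.002250 E, -0.002000 N) → southwest.

SW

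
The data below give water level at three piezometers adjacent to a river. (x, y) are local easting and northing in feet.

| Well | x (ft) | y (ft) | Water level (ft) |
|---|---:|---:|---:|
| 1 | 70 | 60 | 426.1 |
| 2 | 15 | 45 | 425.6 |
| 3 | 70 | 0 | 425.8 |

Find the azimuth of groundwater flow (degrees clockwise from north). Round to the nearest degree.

With h = a·x + b·y + c and 1 as origin, the differences give:
  (-55)·a + (-15)·b = -0.5
  0·a + (-60)·b = -0.3
Eliminate b (×(-60) and ×(-15), subtract): 3300·a = 25.50 → a = ∂h/∂x = +0.007727
Back-substitute: b = ∂h/∂y = +0.005000.
Flow direction (−∇h) has components (-0.007727 E, -0.005000 N).
Azimuth = atan2(E, N) = atan2(-0.007727, -0.005000) = 237.1° ≈ 237°.

237°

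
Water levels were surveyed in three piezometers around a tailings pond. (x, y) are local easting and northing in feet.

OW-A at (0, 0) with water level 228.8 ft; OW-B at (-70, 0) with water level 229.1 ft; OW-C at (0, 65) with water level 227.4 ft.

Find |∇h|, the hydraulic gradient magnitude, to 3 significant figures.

∂h/∂x = (229.1 − 228.8) / (-70 − 0) = -0.004286
∂h/∂y = (227.4 − 228.8) / (65 − 0) = -0.02154
|∇h| = √(-0.004286² + -0.02154²) = 0.02196

0.0220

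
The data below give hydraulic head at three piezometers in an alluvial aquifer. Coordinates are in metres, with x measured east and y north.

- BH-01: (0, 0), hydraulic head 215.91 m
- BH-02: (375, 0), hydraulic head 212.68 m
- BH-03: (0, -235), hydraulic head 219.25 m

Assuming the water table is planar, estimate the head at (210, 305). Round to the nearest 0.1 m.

∂h/∂x = (212.68 − 215.91) / (375 − 0) = -0.008613
∂h/∂y = (219.25 − 215.91) / (-235 − 0) = -0.01421
h(210, 305) = 215.91 + (-0.008613)·(210) + (-0.01421)·(305) = 215.91 -1.809 -4.335 = 209.766 m.

209.8 m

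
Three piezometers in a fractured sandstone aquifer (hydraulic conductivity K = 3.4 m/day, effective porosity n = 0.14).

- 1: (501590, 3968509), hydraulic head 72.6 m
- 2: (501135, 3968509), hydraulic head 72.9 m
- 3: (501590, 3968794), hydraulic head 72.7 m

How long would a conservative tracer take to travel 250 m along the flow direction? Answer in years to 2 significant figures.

38 years

∂h/∂x = (72.9 − 72.6) / (501135 − 501590) = -0.0006593
∂h/∂y = (72.7 − 72.6) / (3968794 − 3968509) = +0.0003509
|∇h| = √(-0.0006593² + 0.0003509²) = 0.0007469
Seepage velocity v = K·i/n = 3.4 × 0.0007469 / 0.14 = 0.01814 m/day.
t = 250 / 0.01814 = 1.378e+04 days = 37.7 years.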